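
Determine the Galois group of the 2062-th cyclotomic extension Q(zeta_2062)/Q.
|Gal(Q(zeta_2062)/Q)| = phi(2062) = 1030; group ≅ (Z/2062Z)^* ≅ Z/1030Z

The n-th cyclotomic polynomial Φ_2062(x) is the minimal polynomial of zeta_2062 over Q and has degree phi(2062) = 1030. So Q(zeta_2062) is a degree-1030 Galois extension with Galois group (Z/2062Z)^*. By CRT, (Z/2062Z)^* ≅ (Z/2Z)^* × (Z/1031Z)^*. Each prime-power unit group is (Z/2Z)^* ≅ trivial group (order 1); (Z/1031Z)^* ≅ Z/1030Z. Hence Gal(Q(zeta_2062)/Q) ≅ Z/1030Z.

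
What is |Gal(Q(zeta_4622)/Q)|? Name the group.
|Gal(Q(zeta_4622)/Q)| = phi(4622) = 2310; group ≅ (Z/4622Z)^* ≅ Z/2310Z

The n-th cyclotomic polynomial Φ_4622(x) is the minimal polynomial of zeta_4622 over Q and has degree phi(4622) = 2310. So Q(zeta_4622) is a degree-2310 Galois extension with Galois group (Z/4622Z)^*. By CRT, (Z/4622Z)^* ≅ (Z/2Z)^* × (Z/2311Z)^*. Each prime-power unit group is (Z/2Z)^* ≅ trivial group (order 1); (Z/2311Z)^* ≅ Z/2310Z. Hence Gal(Q(zeta_4622)/Q) ≅ Z/2310Z.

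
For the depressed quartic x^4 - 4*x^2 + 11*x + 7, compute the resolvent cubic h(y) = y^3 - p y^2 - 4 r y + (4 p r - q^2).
h(y) = y^3 + 4*y^2 - 28*y - 233

Identify coefficients: p = -4, q = 11, r = 7.
Plug into h(y) = y^3 - p y^2 - 4 r y + (4 p r - q^2):
  h(y) = y^3 - (-4) y^2 - 4*(7) y + (4*(-4)*(7) - (11)^2)
       = y^3 + (4) y^2 + (-28) y + (-233).
Simplifying: h(y) = y^3 + 4*y^2 - 28*y - 233.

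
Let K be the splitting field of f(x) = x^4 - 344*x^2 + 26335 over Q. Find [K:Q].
[K:Q] = 4

f factors as (x^2 - 115)(x^2 - 229); the splitting field is K = Q(sqrt(115), sqrt(229)). Since 115, 229, and 26335 are all non-squares in Q, the three subfields Q(sqrt(115)), Q(sqrt(229)), Q(sqrt(26335)) are distinct degree-2 extensions, so [K:Q] = 4 (Klein four Galois group).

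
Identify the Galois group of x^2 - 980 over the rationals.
Gal(K/Q) = Z/2Z (cyclic of order 2)

x^2 - 980 is irreducible over Q since 980 is not a rational square. The splitting field Q(sqrt(980)) has degree 2 over Q, and its unique nontrivial automorphism is sqrt(980) ↦ -sqrt(980). Hence Gal(Q(sqrt(980))/Q) = Z/2Z.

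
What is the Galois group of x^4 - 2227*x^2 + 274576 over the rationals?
Gal(K/Q) = Z/2Z (cyclic of order 2)

f factors as (x^2 - 131)(x^2 - 2096), so the splitting field is K = Q(sqrt(131), sqrt(2096)). The squarefree part of 131 is 131 and the squarefree part of 2096 is also 131, so sqrt(131) and sqrt(2096) are both rational multiples of sqrt(131). Hence Q(sqrt(131)) = Q(sqrt(2096)) = Q(sqrt(131)), and the splitting field collapses to a single degree-2 extension with Galois group Z/2Z.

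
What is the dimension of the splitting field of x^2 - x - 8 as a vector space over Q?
[K:Q] = 2

The discriminant of x^2 + (-1)*x + (-8) is b^2 - 4c = 1 - (-32) = 33. Since 33 is not a perfect square in Q, the polynomial is irreducible over Q. Its two roots generate a degree-2 extension, so [K:Q] = 2.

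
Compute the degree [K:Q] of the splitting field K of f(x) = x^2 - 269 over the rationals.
[K:Q] = 2

The polynomial x^2 - 269 is irreducible over Q since 269 is not a perfect square. Its splitting field is Q(sqrt(269)), which has degree 2 over Q.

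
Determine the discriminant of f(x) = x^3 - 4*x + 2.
Δ = 148

For a depressed cubic x^3 + p x + q the discriminant is Δ = -4 p^3 - 27 q^2 = -4*(-4)^3 - 27*(2)^2 = 256 - 108 = 148.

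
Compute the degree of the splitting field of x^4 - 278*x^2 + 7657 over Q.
[K:Q] = 4

f factors as (x^2 - 31)(x^2 - 247); the splitting field is K = Q(sqrt(31), sqrt(247)). Since 31, 247, and 7657 are all non-squares in Q, the three subfields Q(sqrt(31)), Q(sqrt(247)), Q(sqrt(7657)) are distinct degree-2 extensions, so [K:Q] = 4 (Klein four Galois group).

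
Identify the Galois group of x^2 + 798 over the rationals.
Gal(K/Q) = Z/2Z (cyclic of order 2)

x^2 + 798 is irreducible over Q since -798 is not a rational square. The splitting field Q(sqrt(-798)) has degree 2 over Q, and its unique nontrivial automorphism is sqrt(-798) ↦ -sqrt(-798). Hence Gal(Q(sqrt(-798))/Q) = Z/2Z.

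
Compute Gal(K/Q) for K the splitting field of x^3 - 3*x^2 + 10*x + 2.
Gal(K/Q) = S_3 (symmetric group of order 6)

Compute the discriminant of x^3 + (-3)*x^2 + (10)*x + (2): Δ = -4072. Since Δ is not a rational square, the Galois group is not contained in A_3; it must be the full S_3 (irreducibility of the cubic rules out anything smaller).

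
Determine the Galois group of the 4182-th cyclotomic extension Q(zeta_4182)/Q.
|Gal(Q(zeta_4182)/Q)| = phi(4182) = 1280; group ≅ (Z/4182Z)^* ≅ Z/2Z × Z/16Z × Z/40Z

The n-th cyclotomic polynomial Φ_4182(x) is the minimal polynomial of zeta_4182 over Q and has degree phi(4182) = 1280. So Q(zeta_4182) is a degree-1280 Galois extension with Galois group (Z/4182Z)^*. By CRT, (Z/4182Z)^* ≅ (Z/2Z)^* × (Z/3Z)^* × (Z/17Z)^* × (Z/41Z)^*. Each prime-power unit group is (Z/2Z)^* ≅ trivial group (order 1); (Z/3Z)^* ≅ Z/2Z; (Z/17Z)^* ≅ Z/16Z; (Z/41Z)^* ≅ Z/40Z. Hence Gal(Q(zeta_4182)/Q) ≅ Z/2Z × Z/16Z × Z/40Z.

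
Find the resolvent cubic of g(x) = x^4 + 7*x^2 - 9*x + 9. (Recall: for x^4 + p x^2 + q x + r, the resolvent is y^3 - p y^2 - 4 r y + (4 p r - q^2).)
h(y) = y^3 - 7*y^2 - 36*y + 171

Identify coefficients: p = 7, q = -9, r = 9.
Plug into h(y) = y^3 - p y^2 - 4 r y + (4 p r - q^2):
  h(y) = y^3 - (7) y^2 - 4*(9) y + (4*(7)*(9) - (-9)^2)
       = y^3 + (-7) y^2 + (-36) y + (171).
Simplifying: h(y) = y^3 - 7*y^2 - 36*y + 171.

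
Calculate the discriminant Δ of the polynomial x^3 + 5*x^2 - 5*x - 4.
Δ = 4493

For x^3 + a x^2 + b x + c the discriminant is Δ = 18 a b c - 4 a^3 c + a^2 b^2 - 4 b^3 - 27 c^2.
Plug a = 5, b = -5, c = -4:
  18*(5)*(-5)*(-4) - 4*(5)^3*(-4) + (5)^2*(-5)^2 - 4*(-5)^3 - 27*(-4)^2
  = 1800 + (2000) + 625 + (500) + (-432)
  = 4493.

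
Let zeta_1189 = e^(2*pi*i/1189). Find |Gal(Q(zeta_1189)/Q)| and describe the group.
|Gal(Q(zeta_1189)/Q)| = phi(1189) = 1120; group ≅ (Z/1189Z)^* ≅ Z/28Z × Z/40Z

The n-th cyclotomic polynomial Φ_1189(x) is the minimal polynomial of zeta_1189 over Q and has degree phi(1189) = 1120. So Q(zeta_1189) is a degree-1120 Galois extension with Galois group (Z/1189Z)^*. By CRT, (Z/1189Z)^* ≅ (Z/29Z)^* × (Z/41Z)^*. Each prime-power unit group is (Z/29Z)^* ≅ Z/28Z; (Z/41Z)^* ≅ Z/40Z. Hence Gal(Q(zeta_1189)/Q) ≅ Z/28Z × Z/40Z.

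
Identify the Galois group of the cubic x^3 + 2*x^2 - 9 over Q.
Gal(K/Q) = S_3 (symmetric group of order 6)

Compute the discriminant of x^3 + (2)*x^2 + (0)*x + (-9): Δ = -1899. Since Δ is not a rational square, the Galois group is not contained in A_3; it must be the full S_3 (irreducibility of the cubic rules out anything smaller).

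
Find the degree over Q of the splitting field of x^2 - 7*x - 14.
[K:Q] = 2

The discriminant of x^2 + (-7)*x + (-14) is b^2 - 4c = 49 - (-56) = 105. Since 105 is not a perfect square in Q, the polynomial is irreducible over Q. Its two roots generate a degree-2 extension, so [K:Q] = 2.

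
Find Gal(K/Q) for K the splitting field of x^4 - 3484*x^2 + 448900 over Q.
Gal(K/Q) = Z/2Z (cyclic of order 2)

f factors as (x^2 - 134)(x^2 - 3350), so the splitting field is K = Q(sqrt(134), sqrt(3350)). The squarefree part of 134 is 134 and the squarefree part of 3350 is also 134, so sqrt(134) and sqrt(3350) are both rational multiples of sqrt(134). Hence Q(sqrt(134)) = Q(sqrt(3350)) = Q(sqrt(134)), and the splitting field collapses to a single degree-2 extension with Galois group Z/2Z.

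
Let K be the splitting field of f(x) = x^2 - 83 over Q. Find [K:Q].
[K:Q] = 2

The polynomial x^2 - 83 is irreducible over Q since 83 is not a perfect square. Its splitting field is Q(sqrt(83)), which has degree 2 over Q.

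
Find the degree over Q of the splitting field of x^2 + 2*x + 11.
[K:Q] = 2

The discriminant of x^2 + (2)*x + (11) is b^2 - 4c = 4 - (44) = -40. Since -40 is not a perfect square in Q, the polynomial is irreducible over Q. Its two roots generate a degree-2 extension, so [K:Q] = 2.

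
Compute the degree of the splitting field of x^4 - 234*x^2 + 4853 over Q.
[K:Q] = 4

f factors as (x^2 - 23)(x^2 - 211); the splitting field is K = Q(sqrt(23), sqrt(211)). Since 23, 211, and 4853 are all non-squares in Q, the three subfields Q(sqrt(23)), Q(sqrt(211)), Q(sqrt(4853)) are distinct degree-2 extensions, so [K:Q] = 4 (Klein four Galois group).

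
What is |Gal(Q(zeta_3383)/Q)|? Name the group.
|Gal(Q(zeta_3383)/Q)| = phi(3383) = 3168; group ≅ (Z/3383Z)^* ≅ Z/16Z × Z/198Z

The n-th cyclotomic polynomial Φ_3383(x) is the minimal polynomial of zeta_3383 over Q and has degree phi(3383) = 3168. So Q(zeta_3383) is a degree-3168 Galois extension with Galois group (Z/3383Z)^*. By CRT, (Z/3383Z)^* ≅ (Z/17Z)^* × (Z/199Z)^*. Each prime-power unit group is (Z/17Z)^* ≅ Z/16Z; (Z/199Z)^* ≅ Z/198Z. Hence Gal(Q(zeta_3383)/Q) ≅ Z/16Z × Z/198Z.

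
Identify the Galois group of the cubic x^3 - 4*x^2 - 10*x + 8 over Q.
Gal(K/Q) = S_3 (symmetric group of order 6)

Compute the discriminant of x^3 + (-4)*x^2 + (-10)*x + (8): Δ = 11680. Since Δ is not a rational square, the Galois group is not contained in A_3; it must be the full S_3 (irreducibility of the cubic rules out anything smaller).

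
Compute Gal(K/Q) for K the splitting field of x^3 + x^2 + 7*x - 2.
Gal(K/Q) = S_3 (symmetric group of order 6)

Compute the discriminant of x^3 + (1)*x^2 + (7)*x + (-2): Δ = -1675. Since Δ is not a rational square, the Galois group is not contained in A_3; it must be the full S_3 (irreducibility of the cubic rules out anything smaller).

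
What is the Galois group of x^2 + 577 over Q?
Gal(K/Q) = Z/2Z (cyclic of order 2)

x^2 + 577 is irreducible over Q since -577 is not a rational square. The splitting field Q(sqrt(-577)) has degree 2 over Q, and its unique nontrivial automorphism is sqrt(-577) ↦ -sqrt(-577). Hence Gal(Q(sqrt(-577))/Q) = Z/2Z.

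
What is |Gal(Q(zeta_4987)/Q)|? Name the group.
|Gal(Q(zeta_4987)/Q)| = phi(4987) = 4986; group ≅ (Z/4987Z)^* ≅ Z/4986Z

The n-th cyclotomic polynomial Φ_4987(x) is the minimal polynomial of zeta_4987 over Q and has degree phi(4987) = 4986. So Q(zeta_4987) is a degree-4986 Galois extension with Galois group (Z/4987Z)^*. (Z/4987Z)^* is cyclic since 4987 is an odd prime power (or 4). Hence Gal(Q(zeta_4987)/Q) ≅ Z/4986Z.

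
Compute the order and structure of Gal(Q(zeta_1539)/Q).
|Gal(Q(zeta_1539)/Q)| = phi(1539) = 972; group ≅ (Z/1539Z)^* ≅ Z/18Z × Z/54Z

The n-th cyclotomic polynomial Φ_1539(x) is the minimal polynomial of zeta_1539 over Q and has degree phi(1539) = 972. So Q(zeta_1539) is a degree-972 Galois extension with Galois group (Z/1539Z)^*. By CRT, (Z/1539Z)^* ≅ (Z/81Z)^* × (Z/19Z)^*. Each prime-power unit group is (Z/81Z)^* ≅ Z/54Z; (Z/19Z)^* ≅ Z/18Z. Hence Gal(Q(zeta_1539)/Q) ≅ Z/18Z × Z/54Z.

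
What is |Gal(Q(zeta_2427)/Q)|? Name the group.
|Gal(Q(zeta_2427)/Q)| = phi(2427) = 1616; group ≅ (Z/2427Z)^* ≅ Z/2Z × Z/808Z

The n-th cyclotomic polynomial Φ_2427(x) is the minimal polynomial of zeta_2427 over Q and has degree phi(2427) = 1616. So Q(zeta_2427) is a degree-1616 Galois extension with Galois group (Z/2427Z)^*. By CRT, (Z/2427Z)^* ≅ (Z/3Z)^* × (Z/809Z)^*. Each prime-power unit group is (Z/3Z)^* ≅ Z/2Z; (Z/809Z)^* ≅ Z/808Z. Hence Gal(Q(zeta_2427)/Q) ≅ Z/2Z × Z/808Z.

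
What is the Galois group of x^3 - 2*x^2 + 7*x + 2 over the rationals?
Gal(K/Q) = S_3 (symmetric group of order 6)

Compute the discriminant of x^3 + (-2)*x^2 + (7)*x + (2): Δ = -1724. Since Δ is not a rational square, the Galois group is not contained in A_3; it must be the full S_3 (irreducibility of the cubic rules out anything smaller).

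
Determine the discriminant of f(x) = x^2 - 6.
Δ = 24

For a quadratic a x^2 + b x + c the discriminant is Δ = b^2 - 4ac = (0)^2 - 4*(1)*(-6) = 0 - (-24) = 24.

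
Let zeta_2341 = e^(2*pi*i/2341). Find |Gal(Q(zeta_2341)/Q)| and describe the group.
|Gal(Q(zeta_2341)/Q)| = phi(2341) = 2340; group ≅ (Z/2341Z)^* ≅ Z/2340Z

The n-th cyclotomic polynomial Φ_2341(x) is the minimal polynomial of zeta_2341 over Q and has degree phi(2341) = 2340. So Q(zeta_2341) is a degree-2340 Galois extension with Galois group (Z/2341Z)^*. (Z/2341Z)^* is cyclic since 2341 is an odd prime power (or 4). Hence Gal(Q(zeta_2341)/Q) ≅ Z/2340Z.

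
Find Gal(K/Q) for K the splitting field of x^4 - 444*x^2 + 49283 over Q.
Gal(K/Q) = V_4 (Klein four-group, Z/2Z × Z/2Z)

f factors as (x^2 - 221)(x^2 - 223), so the splitting field is K = Q(sqrt(221), sqrt(223)). The elements 221, 223, 49283 are all non-squares in Q, so sqrt(221) and sqrt(223) generate independent quadratic extensions. Thus [K:Q] = 4 and Gal(K/Q) is generated by the two order-2 automorphisms sqrt(221) ↦ -sqrt(221) and sqrt(223) ↦ -sqrt(223), giving V_4.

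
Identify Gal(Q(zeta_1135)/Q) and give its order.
|Gal(Q(zeta_1135)/Q)| = phi(1135) = 904; group ≅ (Z/1135Z)^* ≅ Z/4Z × Z/226Z

The n-th cyclotomic polynomial Φ_1135(x) is the minimal polynomial of zeta_1135 over Q and has degree phi(1135) = 904. So Q(zeta_1135) is a degree-904 Galois extension with Galois group (Z/1135Z)^*. By CRT, (Z/1135Z)^* ≅ (Z/5Z)^* × (Z/227Z)^*. Each prime-power unit group is (Z/5Z)^* ≅ Z/4Z; (Z/227Z)^* ≅ Z/226Z. Hence Gal(Q(zeta_1135)/Q) ≅ Z/4Z × Z/226Z.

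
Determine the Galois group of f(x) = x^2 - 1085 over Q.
Gal(K/Q) = Z/2Z (cyclic of order 2)

x^2 - 1085 is irreducible over Q since 1085 is not a rational square. The splitting field Q(sqrt(1085)) has degree 2 over Q, and its unique nontrivial automorphism is sqrt(1085) ↦ -sqrt(1085). Hence Gal(Q(sqrt(1085))/Q) = Z/2Z.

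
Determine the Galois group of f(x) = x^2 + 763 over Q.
Gal(K/Q) = Z/2Z (cyclic of order 2)

x^2 + 763 is irreducible over Q since -763 is not a rational square. The splitting field Q(sqrt(-763)) has degree 2 over Q, and its unique nontrivial automorphism is sqrt(-763) ↦ -sqrt(-763). Hence Gal(Q(sqrt(-763))/Q) = Z/2Z.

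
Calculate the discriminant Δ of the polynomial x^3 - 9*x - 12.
Δ = -972

For a depressed cubic x^3 + p x + q the discriminant is Δ = -4 p^3 - 27 q^2 = -4*(-9)^3 - 27*(-12)^2 = 2916 - 3888 = -972.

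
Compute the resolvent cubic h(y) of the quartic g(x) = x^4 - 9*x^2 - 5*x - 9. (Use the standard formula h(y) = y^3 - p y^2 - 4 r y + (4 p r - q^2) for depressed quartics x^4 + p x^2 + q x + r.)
h(y) = y^3 + 9*y^2 + 36*y + 299

Identify coefficients: p = -9, q = -5, r = -9.
Plug into h(y) = y^3 - p y^2 - 4 r y + (4 p r - q^2):
  h(y) = y^3 - (-9) y^2 - 4*(-9) y + (4*(-9)*(-9) - (-5)^2)
       = y^3 + (9) y^2 + (36) y + (299).
Simplifying: h(y) = y^3 + 9*y^2 + 36*y + 299.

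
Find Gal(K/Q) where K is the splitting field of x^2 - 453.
Gal(K/Q) = Z/2Z (cyclic of order 2)

x^2 - 453 is irreducible over Q since 453 is not a rational square. The splitting field Q(sqrt(453)) has degree 2 over Q, and its unique nontrivial automorphism is sqrt(453) ↦ -sqrt(453). Hence Gal(Q(sqrt(453))/Q) = Z/2Z.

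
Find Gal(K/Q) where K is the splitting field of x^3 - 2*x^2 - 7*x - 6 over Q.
Gal(K/Q) = S_3 (symmetric group of order 6)

Compute the discriminant of x^3 + (-2)*x^2 + (-7)*x + (-6): Δ = -1108. Since Δ is not a rational square, the Galois group is not contained in A_3; it must be the full S_3 (irreducibility of the cubic rules out anything smaller).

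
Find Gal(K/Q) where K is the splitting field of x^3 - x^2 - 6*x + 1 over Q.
Gal(K/Q) = S_3 (symmetric group of order 6)

Compute the discriminant of x^3 + (-1)*x^2 + (-6)*x + (1): Δ = 985. Since Δ is not a rational square, the Galois group is not contained in A_3; it must be the full S_3 (irreducibility of the cubic rules out anything smaller).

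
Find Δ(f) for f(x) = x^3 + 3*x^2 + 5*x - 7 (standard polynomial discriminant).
Δ = -2732

For x^3 + a x^2 + b x + c the discriminant is Δ = 18 a b c - 4 a^3 c + a^2 b^2 - 4 b^3 - 27 c^2.
Plug a = 3, b = 5, c = -7:
  18*(3)*(5)*(-7) - 4*(3)^3*(-7) + (3)^2*(5)^2 - 4*(5)^3 - 27*(-7)^2
  = -1890 + (756) + 225 + (-500) + (-1323)
  = -2732.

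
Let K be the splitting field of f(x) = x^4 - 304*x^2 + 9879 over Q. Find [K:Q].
[K:Q] = 4

f factors as (x^2 - 267)(x^2 - 37); the splitting field is K = Q(sqrt(267), sqrt(37)). Since 267, 37, and 9879 are all non-squares in Q, the three subfields Q(sqrt(267)), Q(sqrt(37)), Q(sqrt(9879)) are distinct degree-2 extensions, so [K:Q] = 4 (Klein four Galois group).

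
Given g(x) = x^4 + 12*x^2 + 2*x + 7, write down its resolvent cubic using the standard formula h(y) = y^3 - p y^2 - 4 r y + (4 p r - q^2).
h(y) = y^3 - 12*y^2 - 28*y + 332

Identify coefficients: p = 12, q = 2, r = 7.
Plug into h(y) = y^3 - p y^2 - 4 r y + (4 p r - q^2):
  h(y) = y^3 - (12) y^2 - 4*(7) y + (4*(12)*(7) - (2)^2)
       = y^3 + (-12) y^2 + (-28) y + (332).
Simplifying: h(y) = y^3 - 12*y^2 - 28*y + 332.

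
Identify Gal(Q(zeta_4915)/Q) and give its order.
|Gal(Q(zeta_4915)/Q)| = phi(4915) = 3928; group ≅ (Z/4915Z)^* ≅ Z/4Z × Z/982Z

The n-th cyclotomic polynomial Φ_4915(x) is the minimal polynomial of zeta_4915 over Q and has degree phi(4915) = 3928. So Q(zeta_4915) is a degree-3928 Galois extension with Galois group (Z/4915Z)^*. By CRT, (Z/4915Z)^* ≅ (Z/5Z)^* × (Z/983Z)^*. Each prime-power unit group is (Z/5Z)^* ≅ Z/4Z; (Z/983Z)^* ≅ Z/982Z. Hence Gal(Q(zeta_4915)/Q) ≅ Z/4Z × Z/982Z.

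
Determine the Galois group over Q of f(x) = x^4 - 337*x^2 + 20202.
Gal(K/Q) = V_4 (Klein four-group, Z/2Z × Z/2Z)

f factors as (x^2 - 78)(x^2 - 259), so the splitting field is K = Q(sqrt(78), sqrt(259)). The elements 78, 259, 20202 are all non-squares in Q, so sqrt(78) and sqrt(259) generate independent quadratic extensions. Thus [K:Q] = 4 and Gal(K/Q) is generated by the two order-2 automorphisms sqrt(78) ↦ -sqrt(78) and sqrt(259) ↦ -sqrt(259), giving V_4.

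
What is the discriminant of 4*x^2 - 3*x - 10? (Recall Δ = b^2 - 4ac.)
Δ = 169

For a quadratic a x^2 + b x + c the discriminant is Δ = b^2 - 4ac = (-3)^2 - 4*(4)*(-10) = 9 - (-160) = 169.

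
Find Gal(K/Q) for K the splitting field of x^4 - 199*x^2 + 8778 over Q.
Gal(K/Q) = V_4 (Klein four-group, Z/2Z × Z/2Z)

f factors as (x^2 - 133)(x^2 - 66), so the splitting field is K = Q(sqrt(133), sqrt(66)). The elements 133, 66, 8778 are all non-squares in Q, so sqrt(133) and sqrt(66) generate independent quadratic extensions. Thus [K:Q] = 4 and Gal(K/Q) is generated by the two order-2 automorphisms sqrt(133) ↦ -sqrt(133) and sqrt(66) ↦ -sqrt(66), giving V_4.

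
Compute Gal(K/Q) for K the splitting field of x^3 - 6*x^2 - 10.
Gal(K/Q) = S_3 (symmetric group of order 6)

Compute the discriminant of x^3 + (-6)*x^2 + (0)*x + (-10): Δ = -11340. Since Δ is not a rational square, the Galois group is not contained in A_3; it must be the full S_3 (irreducibility of the cubic rules out anything smaller).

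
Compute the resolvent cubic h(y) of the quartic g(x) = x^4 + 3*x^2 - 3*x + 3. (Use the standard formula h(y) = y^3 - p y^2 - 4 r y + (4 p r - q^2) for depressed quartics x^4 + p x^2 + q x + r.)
h(y) = y^3 - 3*y^2 - 12*y + 27

Identify coefficients: p = 3, q = -3, r = 3.
Plug into h(y) = y^3 - p y^2 - 4 r y + (4 p r - q^2):
  h(y) = y^3 - (3) y^2 - 4*(3) y + (4*(3)*(3) - (-3)^2)
       = y^3 + (-3) y^2 + (-12) y + (27).
Simplifying: h(y) = y^3 - 3*y^2 - 12*y + 27.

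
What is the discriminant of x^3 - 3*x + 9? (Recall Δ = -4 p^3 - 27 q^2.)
Δ = -2079

For a depressed cubic x^3 + p x + q the discriminant is Δ = -4 p^3 - 27 q^2 = -4*(-3)^3 - 27*(9)^2 = 108 - 2187 = -2079.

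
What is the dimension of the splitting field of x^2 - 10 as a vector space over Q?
[K:Q] = 2

The discriminant of x^2 + (0)*x + (-10) is b^2 - 4c = 0 - (-40) = 40. Since 40 is not a perfect square in Q, the polynomial is irreducible over Q. Its two roots generate a degree-2 extension, so [K:Q] = 2.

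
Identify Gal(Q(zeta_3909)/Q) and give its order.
|Gal(Q(zeta_3909)/Q)| = phi(3909) = 2604; group ≅ (Z/3909Z)^* ≅ Z/2Z × Z/1302Z

The n-th cyclotomic polynomial Φ_3909(x) is the minimal polynomial of zeta_3909 over Q and has degree phi(3909) = 2604. So Q(zeta_3909) is a degree-2604 Galois extension with Galois group (Z/3909Z)^*. By CRT, (Z/3909Z)^* ≅ (Z/3Z)^* × (Z/1303Z)^*. Each prime-power unit group is (Z/3Z)^* ≅ Z/2Z; (Z/1303Z)^* ≅ Z/1302Z. Hence Gal(Q(zeta_3909)/Q) ≅ Z/2Z × Z/1302Z.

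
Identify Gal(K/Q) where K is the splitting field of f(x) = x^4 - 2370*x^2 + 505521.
Gal(K/Q) = Z/2Z (cyclic of order 2)

f factors as (x^2 - 237)(x^2 - 2133), so the splitting field is K = Q(sqrt(237), sqrt(2133)). The squarefree part of 237 is 237 and the squarefree part of 2133 is also 237, so sqrt(237) and sqrt(2133) are both rational multiples of sqrt(237). Hence Q(sqrt(237)) = Q(sqrt(2133)) = Q(sqrt(237)), and the splitting field collapses to a single degree-2 extension with Galois group Z/2Z.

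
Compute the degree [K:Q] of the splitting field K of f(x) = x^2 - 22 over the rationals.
[K:Q] = 2

The polynomial x^2 - 22 is irreducible over Q since 22 is not a perfect square. Its splitting field is Q(sqrt(22)), which has degree 2 over Q.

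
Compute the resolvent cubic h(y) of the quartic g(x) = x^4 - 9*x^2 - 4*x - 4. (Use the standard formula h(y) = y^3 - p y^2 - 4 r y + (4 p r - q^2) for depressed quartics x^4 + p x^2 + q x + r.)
h(y) = y^3 + 9*y^2 + 16*y + 128

Identify coefficients: p = -9, q = -4, r = -4.
Plug into h(y) = y^3 - p y^2 - 4 r y + (4 p r - q^2):
  h(y) = y^3 - (-9) y^2 - 4*(-4) y + (4*(-9)*(-4) - (-4)^2)
       = y^3 + (9) y^2 + (16) y + (128).
Simplifying: h(y) = y^3 + 9*y^2 + 16*y + 128.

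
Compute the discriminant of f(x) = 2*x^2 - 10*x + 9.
Δ = 28

For a quadratic a x^2 + b x + c the discriminant is Δ = b^2 - 4ac = (-10)^2 - 4*(2)*(9) = 100 - (72) = 28.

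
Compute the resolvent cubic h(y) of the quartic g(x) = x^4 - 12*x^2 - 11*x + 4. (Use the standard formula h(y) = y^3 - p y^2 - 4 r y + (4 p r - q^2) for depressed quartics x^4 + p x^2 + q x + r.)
h(y) = y^3 + 12*y^2 - 16*y - 313

Identify coefficients: p = -12, q = -11, r = 4.
Plug into h(y) = y^3 - p y^2 - 4 r y + (4 p r - q^2):
  h(y) = y^3 - (-12) y^2 - 4*(4) y + (4*(-12)*(4) - (-11)^2)
       = y^3 + (12) y^2 + (-16) y + (-313).
Simplifying: h(y) = y^3 + 12*y^2 - 16*y - 313.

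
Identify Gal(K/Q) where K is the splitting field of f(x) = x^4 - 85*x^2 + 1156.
Gal(K/Q) = Z/2Z (cyclic of order 2)

f factors as (x^2 - 68)(x^2 - 17), so the splitting field is K = Q(sqrt(68), sqrt(17)). The squarefree part of 68 is 17 and the squarefree part of 17 is also 17, so sqrt(68) and sqrt(17) are both rational multiples of sqrt(17). Hence Q(sqrt(68)) = Q(sqrt(17)) = Q(sqrt(17)), and the splitting field collapses to a single degree-2 extension with Galois group Z/2Z.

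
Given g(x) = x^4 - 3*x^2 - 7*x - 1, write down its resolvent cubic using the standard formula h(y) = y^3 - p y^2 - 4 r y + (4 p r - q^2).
h(y) = y^3 + 3*y^2 + 4*y - 37

Identify coefficients: p = -3, q = -7, r = -1.
Plug into h(y) = y^3 - p y^2 - 4 r y + (4 p r - q^2):
  h(y) = y^3 - (-3) y^2 - 4*(-1) y + (4*(-3)*(-1) - (-7)^2)
       = y^3 + (3) y^2 + (4) y + (-37).
Simplifying: h(y) = y^3 + 3*y^2 + 4*y - 37.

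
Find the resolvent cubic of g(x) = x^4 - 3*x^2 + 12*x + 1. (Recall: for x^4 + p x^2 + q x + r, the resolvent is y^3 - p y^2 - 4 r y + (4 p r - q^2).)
h(y) = y^3 + 3*y^2 - 4*y - 156

Identify coefficients: p = -3, q = 12, r = 1.
Plug into h(y) = y^3 - p y^2 - 4 r y + (4 p r - q^2):
  h(y) = y^3 - (-3) y^2 - 4*(1) y + (4*(-3)*(1) - (12)^2)
       = y^3 + (3) y^2 + (-4) y + (-156).
Simplifying: h(y) = y^3 + 3*y^2 - 4*y - 156.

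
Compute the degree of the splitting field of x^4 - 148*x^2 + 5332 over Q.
[K:Q] = 4

f factors as (x^2 - 62)(x^2 - 86); the splitting field is K = Q(sqrt(62), sqrt(86)). Since 62, 86, and 5332 are all non-squares in Q, the three subfields Q(sqrt(62)), Q(sqrt(86)), Q(sqrt(5332)) are distinct degree-2 extensions, so [K:Q] = 4 (Klein four Galois group).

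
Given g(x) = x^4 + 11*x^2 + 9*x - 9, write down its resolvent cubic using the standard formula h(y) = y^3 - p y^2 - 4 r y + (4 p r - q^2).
h(y) = y^3 - 11*y^2 + 36*y - 477

Identify coefficients: p = 11, q = 9, r = -9.
Plug into h(y) = y^3 - p y^2 - 4 r y + (4 p r - q^2):
  h(y) = y^3 - (11) y^2 - 4*(-9) y + (4*(11)*(-9) - (9)^2)
       = y^3 + (-11) y^2 + (36) y + (-477).
Simplifying: h(y) = y^3 - 11*y^2 + 36*y - 477.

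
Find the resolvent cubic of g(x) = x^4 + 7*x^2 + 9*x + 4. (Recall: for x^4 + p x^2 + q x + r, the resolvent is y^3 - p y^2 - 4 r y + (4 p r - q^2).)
h(y) = y^3 - 7*y^2 - 16*y + 31

Identify coefficients: p = 7, q = 9, r = 4.
Plug into h(y) = y^3 - p y^2 - 4 r y + (4 p r - q^2):
  h(y) = y^3 - (7) y^2 - 4*(4) y + (4*(7)*(4) - (9)^2)
       = y^3 + (-7) y^2 + (-16) y + (31).
Simplifying: h(y) = y^3 - 7*y^2 - 16*y + 31.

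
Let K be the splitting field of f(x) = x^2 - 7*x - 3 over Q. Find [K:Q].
[K:Q] = 2

The discriminant of x^2 + (-7)*x + (-3) is b^2 - 4c = 49 - (-12) = 61. Since 61 is not a perfect square in Q, the polynomial is irreducible over Q. Its two roots generate a degree-2 extension, so [K:Q] = 2.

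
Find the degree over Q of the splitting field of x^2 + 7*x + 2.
[K:Q] = 2

The discriminant of x^2 + (7)*x + (2) is b^2 - 4c = 49 - (8) = 41. Since 41 is not a perfect square in Q, the polynomial is irreducible over Q. Its two roots generate a degree-2 extension, so [K:Q] = 2.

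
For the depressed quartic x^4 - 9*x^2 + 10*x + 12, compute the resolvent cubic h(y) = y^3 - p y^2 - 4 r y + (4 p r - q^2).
h(y) = y^3 + 9*y^2 - 48*y - 532

Identify coefficients: p = -9, q = 10, r = 12.
Plug into h(y) = y^3 - p y^2 - 4 r y + (4 p r - q^2):
  h(y) = y^3 - (-9) y^2 - 4*(12) y + (4*(-9)*(12) - (10)^2)
       = y^3 + (9) y^2 + (-48) y + (-532).
Simplifying: h(y) = y^3 + 9*y^2 - 48*y - 532.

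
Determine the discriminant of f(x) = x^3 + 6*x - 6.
Δ = -1836

For a depressed cubic x^3 + p x + q the discriminant is Δ = -4 p^3 - 27 q^2 = -4*(6)^3 - 27*(-6)^2 = -864 - 972 = -1836.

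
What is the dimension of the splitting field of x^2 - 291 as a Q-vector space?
[K:Q] = 2

The polynomial x^2 - 291 is irreducible over Q since 291 is not a perfect square. Its splitting field is Q(sqrt(291)), which has degree 2 over Q.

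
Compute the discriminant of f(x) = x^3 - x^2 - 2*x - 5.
Δ = -839

For x^3 + a x^2 + b x + c the discriminant is Δ = 18 a b c - 4 a^3 c + a^2 b^2 - 4 b^3 - 27 c^2.
Plug a = -1, b = -2, c = -5:
  18*(-1)*(-2)*(-5) - 4*(-1)^3*(-5) + (-1)^2*(-2)^2 - 4*(-2)^3 - 27*(-5)^2
  = -180 + (-20) + 4 + (32) + (-675)
  = -839.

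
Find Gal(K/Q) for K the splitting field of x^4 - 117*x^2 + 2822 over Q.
Gal(K/Q) = V_4 (Klein four-group, Z/2Z × Z/2Z)

f factors as (x^2 - 83)(x^2 - 34), so the splitting field is K = Q(sqrt(83), sqrt(34)). The elements 83, 34, 2822 are all non-squares in Q, so sqrt(83) and sqrt(34) generate independent quadratic extensions. Thus [K:Q] = 4 and Gal(K/Q) is generated by the two order-2 automorphisms sqrt(83) ↦ -sqrt(83) and sqrt(34) ↦ -sqrt(34), giving V_4.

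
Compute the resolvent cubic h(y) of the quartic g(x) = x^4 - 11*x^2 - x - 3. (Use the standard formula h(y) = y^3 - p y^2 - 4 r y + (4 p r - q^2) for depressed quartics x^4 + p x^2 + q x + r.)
h(y) = y^3 + 11*y^2 + 12*y + 131

Identify coefficients: p = -11, q = -1, r = -3.
Plug into h(y) = y^3 - p y^2 - 4 r y + (4 p r - q^2):
  h(y) = y^3 - (-11) y^2 - 4*(-3) y + (4*(-11)*(-3) - (-1)^2)
       = y^3 + (11) y^2 + (12) y + (131).
Simplifying: h(y) = y^3 + 11*y^2 + 12*y + 131.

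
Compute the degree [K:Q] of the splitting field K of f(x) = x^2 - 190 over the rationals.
[K:Q] = 2

The polynomial x^2 - 190 is irreducible over Q since 190 is not a perfect square. Its splitting field is Q(sqrt(190)), which has degree 2 over Q.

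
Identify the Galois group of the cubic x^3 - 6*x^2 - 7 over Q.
Gal(K/Q) = S_3 (symmetric group of order 6)

Compute the discriminant of x^3 + (-6)*x^2 + (0)*x + (-7): Δ = -7371. Since Δ is not a rational square, the Galois group is not contained in A_3; it must be the full S_3 (irreducibility of the cubic rules out anything smaller).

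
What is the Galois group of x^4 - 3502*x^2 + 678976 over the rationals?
Gal(K/Q) = Z/2Z (cyclic of order 2)

f factors as (x^2 - 206)(x^2 - 3296), so the splitting field is K = Q(sqrt(206), sqrt(3296)). The squarefree part of 206 is 206 and the squarefree part of 3296 is also 206, so sqrt(206) and sqrt(3296) are both rational multiples of sqrt(206). Hence Q(sqrt(206)) = Q(sqrt(3296)) = Q(sqrt(206)), and the splitting field collapses to a single degree-2 extension with Galois group Z/2Z.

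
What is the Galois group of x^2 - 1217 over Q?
Gal(K/Q) = Z/2Z (cyclic of order 2)

x^2 - 1217 is irreducible over Q since 1217 is not a rational square. The splitting field Q(sqrt(1217)) has degree 2 over Q, and its unique nontrivial automorphism is sqrt(1217) ↦ -sqrt(1217). Hence Gal(Q(sqrt(1217))/Q) = Z/2Z.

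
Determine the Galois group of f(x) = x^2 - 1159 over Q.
Gal(K/Q) = Z/2Z (cyclic of order 2)

x^2 - 1159 is irreducible over Q since 1159 is not a rational square. The splitting field Q(sqrt(1159)) has degree 2 over Q, and its unique nontrivial automorphism is sqrt(1159) ↦ -sqrt(1159). Hence Gal(Q(sqrt(1159))/Q) = Z/2Z.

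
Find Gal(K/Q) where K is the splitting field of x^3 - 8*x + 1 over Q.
Gal(K/Q) = S_3 (symmetric group of order 6)

Compute the discriminant of x^3 + (0)*x^2 + (-8)*x + (1): Δ = 2021. Since Δ is not a rational square, the Galois group is not contained in A_3; it must be the full S_3 (irreducibility of the cubic rules out anything smaller).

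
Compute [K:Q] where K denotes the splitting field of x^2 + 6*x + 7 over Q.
[K:Q] = 2

The discriminant of x^2 + (6)*x + (7) is b^2 - 4c = 36 - (28) = 8. Since 8 is not a perfect square in Q, the polynomial is irreducible over Q. Its two roots generate a degree-2 extension, so [K:Q] = 2.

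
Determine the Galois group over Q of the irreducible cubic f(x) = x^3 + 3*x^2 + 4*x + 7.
Gal(K/Q) = S_3 (symmetric group of order 6)

Compute the discriminant of x^3 + (3)*x^2 + (4)*x + (7): Δ = -679. Since Δ is not a rational square, the Galois group is not contained in A_3; it must be the full S_3 (irreducibility of the cubic rules out anything smaller).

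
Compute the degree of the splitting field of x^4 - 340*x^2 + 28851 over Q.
[K:Q] = 4

f factors as (x^2 - 163)(x^2 - 177); the splitting field is K = Q(sqrt(163), sqrt(177)). Since 163, 177, and 28851 are all non-squares in Q, the three subfields Q(sqrt(163)), Q(sqrt(177)), Q(sqrt(28851)) are distinct degree-2 extensions, so [K:Q] = 4 (Klein four Galois group).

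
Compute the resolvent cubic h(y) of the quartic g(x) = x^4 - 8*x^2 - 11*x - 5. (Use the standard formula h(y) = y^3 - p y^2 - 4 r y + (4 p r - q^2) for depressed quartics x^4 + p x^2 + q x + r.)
h(y) = y^3 + 8*y^2 + 20*y + 39

Identify coefficients: p = -8, q = -11, r = -5.
Plug into h(y) = y^3 - p y^2 - 4 r y + (4 p r - q^2):
  h(y) = y^3 - (-8) y^2 - 4*(-5) y + (4*(-8)*(-5) - (-11)^2)
       = y^3 + (8) y^2 + (20) y + (39).
Simplifying: h(y) = y^3 + 8*y^2 + 20*y + 39.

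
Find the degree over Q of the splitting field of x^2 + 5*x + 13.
[K:Q] = 2

The discriminant of x^2 + (5)*x + (13) is b^2 - 4c = 25 - (52) = -27. Since -27 is not a perfect square in Q, the polynomial is irreducible over Q. Its two roots generate a degree-2 extension, so [K:Q] = 2.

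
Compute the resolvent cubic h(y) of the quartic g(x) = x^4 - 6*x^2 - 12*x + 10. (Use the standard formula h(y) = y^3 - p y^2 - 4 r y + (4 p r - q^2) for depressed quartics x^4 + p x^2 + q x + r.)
h(y) = y^3 + 6*y^2 - 40*y - 384

Identify coefficients: p = -6, q = -12, r = 10.
Plug into h(y) = y^3 - p y^2 - 4 r y + (4 p r - q^2):
  h(y) = y^3 - (-6) y^2 - 4*(10) y + (4*(-6)*(10) - (-12)^2)
       = y^3 + (6) y^2 + (-40) y + (-384).
Simplifying: h(y) = y^3 + 6*y^2 - 40*y - 384.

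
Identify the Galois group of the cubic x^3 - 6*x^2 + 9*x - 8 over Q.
Gal(K/Q) = S_3 (symmetric group of order 6)

Compute the discriminant of x^3 + (-6)*x^2 + (9)*x + (-8): Δ = -864. Since Δ is not a rational square, the Galois group is not contained in A_3; it must be the full S_3 (irreducibility of the cubic rules out anything smaller).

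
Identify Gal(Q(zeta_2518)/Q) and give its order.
|Gal(Q(zeta_2518)/Q)| = phi(2518) = 1258; group ≅ (Z/2518Z)^* ≅ Z/1258Z

The n-th cyclotomic polynomial Φ_2518(x) is the minimal polynomial of zeta_2518 over Q and has degree phi(2518) = 1258. So Q(zeta_2518) is a degree-1258 Galois extension with Galois group (Z/2518Z)^*. By CRT, (Z/2518Z)^* ≅ (Z/2Z)^* × (Z/1259Z)^*. Each prime-power unit group is (Z/2Z)^* ≅ trivial group (order 1); (Z/1259Z)^* ≅ Z/1258Z. Hence Gal(Q(zeta_2518)/Q) ≅ Z/1258Z.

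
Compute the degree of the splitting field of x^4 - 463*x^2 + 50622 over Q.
[K:Q] = 4

f factors as (x^2 - 177)(x^2 - 286); the splitting field is K = Q(sqrt(177), sqrt(286)). Since 177, 286, and 50622 are all non-squares in Q, the three subfields Q(sqrt(177)), Q(sqrt(286)), Q(sqrt(50622)) are distinct degree-2 extensions, so [K:Q] = 4 (Klein four Galois group).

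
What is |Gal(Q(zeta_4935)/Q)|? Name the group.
|Gal(Q(zeta_4935)/Q)| = phi(4935) = 2208; group ≅ (Z/4935Z)^* ≅ Z/2Z × Z/4Z × Z/6Z × Z/46Z

The n-th cyclotomic polynomial Φ_4935(x) is the minimal polynomial of zeta_4935 over Q and has degree phi(4935) = 2208. So Q(zeta_4935) is a degree-2208 Galois extension with Galois group (Z/4935Z)^*. By CRT, (Z/4935Z)^* ≅ (Z/3Z)^* × (Z/5Z)^* × (Z/7Z)^* × (Z/47Z)^*. Each prime-power unit group is (Z/3Z)^* ≅ Z/2Z; (Z/5Z)^* ≅ Z/4Z; (Z/7Z)^* ≅ Z/6Z; (Z/47Z)^* ≅ Z/46Z. Hence Gal(Q(zeta_4935)/Q) ≅ Z/2Z × Z/4Z × Z/6Z × Z/46Z.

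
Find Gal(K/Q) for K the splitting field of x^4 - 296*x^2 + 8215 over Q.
Gal(K/Q) = V_4 (Klein four-group, Z/2Z × Z/2Z)

f factors as (x^2 - 31)(x^2 - 265), so the splitting field is K = Q(sqrt(31), sqrt(265)). The elements 31, 265, 8215 are all non-squares in Q, so sqrt(31) and sqrt(265) generate independent quadratic extensions. Thus [K:Q] = 4 and Gal(K/Q) is generated by the two order-2 automorphisms sqrt(31) ↦ -sqrt(31) and sqrt(265) ↦ -sqrt(265), giving V_4.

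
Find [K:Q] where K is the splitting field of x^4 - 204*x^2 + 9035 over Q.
[K:Q] = 4

f factors as (x^2 - 65)(x^2 - 139); the splitting field is K = Q(sqrt(65), sqrt(139)). Since 65, 139, and 9035 are all non-squares in Q, the three subfields Q(sqrt(65)), Q(sqrt(139)), Q(sqrt(9035)) are distinct degree-2 extensions, so [K:Q] = 4 (Klein four Galois group).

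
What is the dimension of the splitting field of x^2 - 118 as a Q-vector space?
[K:Q] = 2

The polynomial x^2 - 118 is irreducible over Q since 118 is not a perfect square. Its splitting field is Q(sqrt(118)), which has degree 2 over Q.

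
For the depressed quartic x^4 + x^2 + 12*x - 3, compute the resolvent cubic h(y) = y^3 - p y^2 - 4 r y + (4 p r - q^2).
h(y) = y^3 - y^2 + 12*y - 156

Identify coefficients: p = 1, q = 12, r = -3.
Plug into h(y) = y^3 - p y^2 - 4 r y + (4 p r - q^2):
  h(y) = y^3 - (1) y^2 - 4*(-3) y + (4*(1)*(-3) - (12)^2)
       = y^3 + (-1) y^2 + (12) y + (-156).
Simplifying: h(y) = y^3 - y^2 + 12*y - 156.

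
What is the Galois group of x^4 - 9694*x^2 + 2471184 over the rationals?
Gal(K/Q) = Z/2Z (cyclic of order 2)

f factors as (x^2 - 262)(x^2 - 9432), so the splitting field is K = Q(sqrt(262), sqrt(9432)). The squarefree part of 262 is 262 and the squarefree part of 9432 is also 262, so sqrt(262) and sqrt(9432) are both rational multiples of sqrt(262). Hence Q(sqrt(262)) = Q(sqrt(9432)) = Q(sqrt(262)), and the splitting field collapses to a single degree-2 extension with Galois group Z/2Z.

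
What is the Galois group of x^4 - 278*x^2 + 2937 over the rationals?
Gal(K/Q) = V_4 (Klein four-group, Z/2Z × Z/2Z)

f factors as (x^2 - 11)(x^2 - 267), so the splitting field is K = Q(sqrt(11), sqrt(267)). The elements 11, 267, 2937 are all non-squares in Q, so sqrt(11) and sqrt(267) generate independent quadratic extensions. Thus [K:Q] = 4 and Gal(K/Q) is generated by the two order-2 automorphisms sqrt(11) ↦ -sqrt(11) and sqrt(267) ↦ -sqrt(267), giving V_4.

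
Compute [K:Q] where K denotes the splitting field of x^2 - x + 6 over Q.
[K:Q] = 2

The discriminant of x^2 + (-1)*x + (6) is b^2 - 4c = 1 - (24) = -23. Since -23 is not a perfect square in Q, the polynomial is irreducible over Q. Its two roots generate a degree-2 extension, so [K:Q] = 2.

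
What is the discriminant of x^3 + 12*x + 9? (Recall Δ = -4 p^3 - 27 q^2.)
Δ = -9099

For a depressed cubic x^3 + p x + q the discriminant is Δ = -4 p^3 - 27 q^2 = -4*(12)^3 - 27*(9)^2 = -6912 - 2187 = -9099.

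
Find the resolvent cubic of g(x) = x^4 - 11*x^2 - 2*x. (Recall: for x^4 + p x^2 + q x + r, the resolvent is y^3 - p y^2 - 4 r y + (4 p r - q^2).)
h(y) = y^3 + 11*y^2 - 4

Identify coefficients: p = -11, q = -2, r = 0.
Plug into h(y) = y^3 - p y^2 - 4 r y + (4 p r - q^2):
  h(y) = y^3 - (-11) y^2 - 4*(0) y + (4*(-11)*(0) - (-2)^2)
       = y^3 + (11) y^2 + (0) y + (-4).
Simplifying: h(y) = y^3 + 11*y^2 - 4.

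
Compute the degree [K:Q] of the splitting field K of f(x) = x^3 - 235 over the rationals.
[K:Q] = 6

x^3 - 235 has one real root r = 235^(1/3) and two complex roots r*zeta_3, r*zeta_3^2 where zeta_3 = e^(2*pi*i/3). The splitting field is Q(r, zeta_3). [Q(r):Q] = 3 and [Q(zeta_3):Q] = 2 with gcd = 1, so [Q(r, zeta_3):Q] = 3 * 2 = 6.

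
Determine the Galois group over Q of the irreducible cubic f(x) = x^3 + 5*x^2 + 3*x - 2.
Gal(K/Q) = S_3 (symmetric group of order 6)

Compute the discriminant of x^3 + (5)*x^2 + (3)*x + (-2): Δ = 469. Since Δ is not a rational square, the Galois group is not contained in A_3; it must be the full S_3 (irreducibility of the cubic rules out anything smaller).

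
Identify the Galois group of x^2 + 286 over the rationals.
Gal(K/Q) = Z/2Z (cyclic of order 2)

x^2 + 286 is irreducible over Q since -286 is not a rational square. The splitting field Q(sqrt(-286)) has degree 2 over Q, and its unique nontrivial automorphism is sqrt(-286) ↦ -sqrt(-286). Hence Gal(Q(sqrt(-286))/Q) = Z/2Z.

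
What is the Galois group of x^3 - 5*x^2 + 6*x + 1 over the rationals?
Gal(K/Q) = S_3 (symmetric group of order 6)

Compute the discriminant of x^3 + (-5)*x^2 + (6)*x + (1): Δ = -31. Since Δ is not a rational square, the Galois group is not contained in A_3; it must be the full S_3 (irreducibility of the cubic rules out anything smaller).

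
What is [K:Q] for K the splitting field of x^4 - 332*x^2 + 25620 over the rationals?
[K:Q] = 4

f factors as (x^2 - 210)(x^2 - 122); the splitting field is K = Q(sqrt(210), sqrt(122)). Since 210, 122, and 25620 are all non-squares in Q, the three subfields Q(sqrt(210)), Q(sqrt(122)), Q(sqrt(25620)) are distinct degree-2 extensions, so [K:Q] = 4 (Klein four Galois group).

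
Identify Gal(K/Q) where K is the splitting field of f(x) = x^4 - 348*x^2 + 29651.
Gal(K/Q) = V_4 (Klein four-group, Z/2Z × Z/2Z)

f factors as (x^2 - 149)(x^2 - 199), so the splitting field is K = Q(sqrt(149), sqrt(199)). The elements 149, 199, 29651 are all non-squares in Q, so sqrt(149) and sqrt(199) generate independent quadratic extensions. Thus [K:Q] = 4 and Gal(K/Q) is generated by the two order-2 automorphisms sqrt(149) ↦ -sqrt(149) and sqrt(199) ↦ -sqrt(199), giving V_4.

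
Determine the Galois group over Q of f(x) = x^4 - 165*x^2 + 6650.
Gal(K/Q) = V_4 (Klein four-group, Z/2Z × Z/2Z)

f factors as (x^2 - 70)(x^2 - 95), so the splitting field is K = Q(sqrt(70), sqrt(95)). The elements 70, 95, 6650 are all non-squares in Q, so sqrt(70) and sqrt(95) generate independent quadratic extensions. Thus [K:Q] = 4 and Gal(K/Q) is generated by the two order-2 automorphisms sqrt(70) ↦ -sqrt(70) and sqrt(95) ↦ -sqrt(95), giving V_4.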